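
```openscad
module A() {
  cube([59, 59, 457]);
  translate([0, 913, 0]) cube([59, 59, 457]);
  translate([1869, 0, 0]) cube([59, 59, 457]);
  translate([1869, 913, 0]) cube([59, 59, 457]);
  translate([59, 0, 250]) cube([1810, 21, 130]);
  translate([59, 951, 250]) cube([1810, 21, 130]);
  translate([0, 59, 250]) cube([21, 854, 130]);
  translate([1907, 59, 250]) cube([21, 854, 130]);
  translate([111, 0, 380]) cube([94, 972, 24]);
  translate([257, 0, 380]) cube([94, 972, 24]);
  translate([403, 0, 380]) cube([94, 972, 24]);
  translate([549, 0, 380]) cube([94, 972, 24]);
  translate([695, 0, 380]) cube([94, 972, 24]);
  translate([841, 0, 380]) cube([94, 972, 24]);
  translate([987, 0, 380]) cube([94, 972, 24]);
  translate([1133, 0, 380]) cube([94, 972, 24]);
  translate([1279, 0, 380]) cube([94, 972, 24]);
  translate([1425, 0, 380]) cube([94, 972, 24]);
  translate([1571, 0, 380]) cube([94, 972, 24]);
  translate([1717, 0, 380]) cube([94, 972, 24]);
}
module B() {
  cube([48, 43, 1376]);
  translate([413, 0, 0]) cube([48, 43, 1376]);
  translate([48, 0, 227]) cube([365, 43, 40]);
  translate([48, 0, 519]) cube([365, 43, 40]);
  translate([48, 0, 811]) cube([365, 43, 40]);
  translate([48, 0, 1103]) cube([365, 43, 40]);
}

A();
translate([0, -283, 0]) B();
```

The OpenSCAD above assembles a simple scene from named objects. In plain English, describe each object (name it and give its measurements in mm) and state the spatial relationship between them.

A is a bed frame 1928 mm long (x) by 972 mm wide (y). Four 59×59 mm corner posts, 457 mm tall, at the corners of the footprint. Four rails of 21 mm thickness and 130 mm height run between adjacent posts with their undersides at z = 250 mm, their outer faces flush with the outside of the frame (the two x-running rails run between the posts' inner faces; the two y-running rails run between the posts' inner faces). 12 slats, each 94 mm wide (x) and 24 mm thick, lie across the top of the two x-running rails, running the full 972 mm width of the frame in y; the slats are evenly spaced along x between the inner faces of the end posts with equal gaps (rounded down to the nearest mm) at the −x end and between each pair — any rounding remainder accumulates at the +x end.

B is a straight ladder. Two 48×43 mm vertical rails, 1376 mm tall, stand 461 mm apart (outside-to-outside) with their front faces coplanar on the −y side. 4 rungs, each 43 mm deep and 40 mm tall, span between the inner faces of the rails, front faces flush with the rails. The lowest rung's underside is at z = 227 mm and rungs are spaced 292 mm apart (underside to underside).

The ladder is on the floor beside the bed frame on its −y side.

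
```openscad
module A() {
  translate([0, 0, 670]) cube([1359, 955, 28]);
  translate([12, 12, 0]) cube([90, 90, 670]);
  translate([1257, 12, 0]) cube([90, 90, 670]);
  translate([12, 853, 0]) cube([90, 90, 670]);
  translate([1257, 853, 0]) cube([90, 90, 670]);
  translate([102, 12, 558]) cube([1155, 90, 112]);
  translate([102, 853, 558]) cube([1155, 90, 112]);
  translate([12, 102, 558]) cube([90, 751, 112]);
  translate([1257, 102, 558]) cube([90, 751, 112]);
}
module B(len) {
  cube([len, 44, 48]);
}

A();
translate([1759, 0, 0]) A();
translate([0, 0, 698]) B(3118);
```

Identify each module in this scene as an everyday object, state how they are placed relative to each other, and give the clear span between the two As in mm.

A is a table. B is a beam. A beam spans the tops of two tables. The clear span between the two tables is 400 mm.

Second table starts at x = 1759; first ends at x = 1359; clear span = 1759 − 1359 = 400 mm.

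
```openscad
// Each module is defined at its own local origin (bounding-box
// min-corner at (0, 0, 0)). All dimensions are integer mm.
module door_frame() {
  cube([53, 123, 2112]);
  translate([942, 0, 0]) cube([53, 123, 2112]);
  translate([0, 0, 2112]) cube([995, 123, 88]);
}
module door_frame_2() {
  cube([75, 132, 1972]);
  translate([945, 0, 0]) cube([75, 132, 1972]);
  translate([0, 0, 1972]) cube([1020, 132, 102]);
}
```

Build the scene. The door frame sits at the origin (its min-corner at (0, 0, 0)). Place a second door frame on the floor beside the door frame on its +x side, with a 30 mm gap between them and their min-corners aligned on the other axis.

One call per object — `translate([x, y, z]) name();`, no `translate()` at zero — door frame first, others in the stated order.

door_frame();
translate([1025, 0, 0]) door_frame_2();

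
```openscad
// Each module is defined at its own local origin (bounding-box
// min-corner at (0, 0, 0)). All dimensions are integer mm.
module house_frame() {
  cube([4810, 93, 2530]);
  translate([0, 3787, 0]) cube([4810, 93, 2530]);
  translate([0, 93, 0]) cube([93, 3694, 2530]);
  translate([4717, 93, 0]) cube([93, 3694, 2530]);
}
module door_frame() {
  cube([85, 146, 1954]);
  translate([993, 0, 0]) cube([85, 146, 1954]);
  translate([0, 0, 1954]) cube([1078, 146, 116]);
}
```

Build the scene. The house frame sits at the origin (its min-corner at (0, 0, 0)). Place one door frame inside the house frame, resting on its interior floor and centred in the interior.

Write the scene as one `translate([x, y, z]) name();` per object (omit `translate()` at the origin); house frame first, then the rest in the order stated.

house_frame();
translate([1866, 1867, 0]) door_frame();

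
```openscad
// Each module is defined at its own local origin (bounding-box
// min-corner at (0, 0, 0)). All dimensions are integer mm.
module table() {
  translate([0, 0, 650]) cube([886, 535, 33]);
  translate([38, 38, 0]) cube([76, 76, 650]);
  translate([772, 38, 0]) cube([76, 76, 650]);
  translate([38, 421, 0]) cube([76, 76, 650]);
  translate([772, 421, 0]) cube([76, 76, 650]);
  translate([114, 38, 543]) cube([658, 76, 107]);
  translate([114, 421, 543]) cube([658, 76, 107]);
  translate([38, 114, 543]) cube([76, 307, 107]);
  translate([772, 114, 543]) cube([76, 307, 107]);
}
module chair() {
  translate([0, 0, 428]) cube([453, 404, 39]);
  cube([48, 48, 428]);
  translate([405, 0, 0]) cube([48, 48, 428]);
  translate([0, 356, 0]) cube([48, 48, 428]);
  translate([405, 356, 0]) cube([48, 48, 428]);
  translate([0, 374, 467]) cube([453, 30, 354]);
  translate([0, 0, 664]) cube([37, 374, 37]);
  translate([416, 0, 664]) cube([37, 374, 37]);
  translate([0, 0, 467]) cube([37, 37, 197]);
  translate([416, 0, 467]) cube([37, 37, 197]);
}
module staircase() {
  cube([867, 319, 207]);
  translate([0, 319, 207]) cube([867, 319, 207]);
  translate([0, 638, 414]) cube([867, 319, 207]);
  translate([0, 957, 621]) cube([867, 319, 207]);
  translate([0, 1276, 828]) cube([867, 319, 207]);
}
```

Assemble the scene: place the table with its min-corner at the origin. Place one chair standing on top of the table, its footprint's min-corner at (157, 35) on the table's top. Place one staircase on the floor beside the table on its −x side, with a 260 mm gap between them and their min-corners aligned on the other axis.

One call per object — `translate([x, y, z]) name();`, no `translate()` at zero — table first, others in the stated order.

table();
translate([157, 35, 683]) chair();
translate([-1127, 0, 0]) staircase();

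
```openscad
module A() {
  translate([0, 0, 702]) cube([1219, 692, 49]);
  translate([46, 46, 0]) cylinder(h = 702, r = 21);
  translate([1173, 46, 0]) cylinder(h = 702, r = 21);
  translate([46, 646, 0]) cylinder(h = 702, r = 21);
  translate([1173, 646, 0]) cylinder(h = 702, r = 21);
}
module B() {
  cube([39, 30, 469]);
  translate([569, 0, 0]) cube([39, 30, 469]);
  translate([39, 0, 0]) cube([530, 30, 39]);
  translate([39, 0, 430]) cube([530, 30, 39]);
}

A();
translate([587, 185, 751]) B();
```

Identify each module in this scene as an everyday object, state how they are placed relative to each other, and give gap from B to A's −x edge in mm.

The picture frame's min-x is at 587; the table's min-x is 0; gap = 587 mm.

A is a table. B is a picture frame. The picture frame is on top of the table. The gap from the picture frame to the table's −x edge is 587 mm.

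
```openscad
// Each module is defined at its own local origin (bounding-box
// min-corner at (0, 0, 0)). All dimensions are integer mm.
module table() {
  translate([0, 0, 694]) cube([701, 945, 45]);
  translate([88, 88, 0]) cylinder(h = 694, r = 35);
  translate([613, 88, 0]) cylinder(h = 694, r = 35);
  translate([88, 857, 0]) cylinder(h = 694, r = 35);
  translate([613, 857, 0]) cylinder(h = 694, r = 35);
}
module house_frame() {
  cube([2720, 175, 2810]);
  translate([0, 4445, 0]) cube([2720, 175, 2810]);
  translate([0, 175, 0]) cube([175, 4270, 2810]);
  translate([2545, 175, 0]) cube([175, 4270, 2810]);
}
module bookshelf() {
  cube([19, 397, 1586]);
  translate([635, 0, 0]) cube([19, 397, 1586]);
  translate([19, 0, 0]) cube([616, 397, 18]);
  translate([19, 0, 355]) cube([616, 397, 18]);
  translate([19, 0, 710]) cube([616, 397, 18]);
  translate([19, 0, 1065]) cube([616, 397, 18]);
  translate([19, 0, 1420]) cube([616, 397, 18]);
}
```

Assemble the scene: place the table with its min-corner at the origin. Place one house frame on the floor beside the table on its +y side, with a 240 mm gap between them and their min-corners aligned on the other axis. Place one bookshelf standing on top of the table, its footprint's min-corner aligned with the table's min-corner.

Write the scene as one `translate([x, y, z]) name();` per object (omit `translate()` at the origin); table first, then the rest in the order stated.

table();
translate([0, 1185, 0]) house_frame();
translate([0, 0, 739]) bookshelf();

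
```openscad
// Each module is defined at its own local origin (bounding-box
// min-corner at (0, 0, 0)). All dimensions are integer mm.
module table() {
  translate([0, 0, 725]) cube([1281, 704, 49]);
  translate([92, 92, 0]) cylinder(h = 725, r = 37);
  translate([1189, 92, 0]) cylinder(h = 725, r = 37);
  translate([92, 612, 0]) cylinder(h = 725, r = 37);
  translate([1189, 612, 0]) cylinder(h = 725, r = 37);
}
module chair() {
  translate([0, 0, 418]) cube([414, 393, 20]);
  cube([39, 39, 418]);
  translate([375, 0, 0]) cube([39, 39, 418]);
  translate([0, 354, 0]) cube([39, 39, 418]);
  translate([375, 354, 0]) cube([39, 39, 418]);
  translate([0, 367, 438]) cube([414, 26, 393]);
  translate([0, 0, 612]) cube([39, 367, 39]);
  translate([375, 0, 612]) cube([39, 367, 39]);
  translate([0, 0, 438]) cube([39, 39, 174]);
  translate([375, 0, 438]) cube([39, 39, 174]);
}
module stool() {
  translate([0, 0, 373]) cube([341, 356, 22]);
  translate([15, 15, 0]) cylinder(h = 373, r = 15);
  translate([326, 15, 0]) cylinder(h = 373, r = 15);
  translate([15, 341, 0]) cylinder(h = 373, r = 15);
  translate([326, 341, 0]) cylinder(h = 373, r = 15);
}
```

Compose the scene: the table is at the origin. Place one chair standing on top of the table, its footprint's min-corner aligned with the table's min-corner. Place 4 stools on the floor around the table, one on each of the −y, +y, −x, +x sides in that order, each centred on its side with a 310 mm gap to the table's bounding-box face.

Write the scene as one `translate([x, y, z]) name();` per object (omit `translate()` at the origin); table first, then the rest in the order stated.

table();
translate([0, 0, 774]) chair();
translate([470, -666, 0]) stool();
translate([470, 1014, 0]) stool();
translate([-651, 174, 0]) stool();
translate([1591, 174, 0]) stool();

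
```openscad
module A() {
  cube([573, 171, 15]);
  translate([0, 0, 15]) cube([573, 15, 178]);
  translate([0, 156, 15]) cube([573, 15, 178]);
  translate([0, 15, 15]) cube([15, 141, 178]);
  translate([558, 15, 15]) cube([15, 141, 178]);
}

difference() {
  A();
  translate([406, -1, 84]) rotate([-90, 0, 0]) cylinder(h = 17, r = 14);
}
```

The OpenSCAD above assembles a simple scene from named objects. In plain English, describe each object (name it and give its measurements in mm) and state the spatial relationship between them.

A is an open-topped rectangular box: outside dimensions 573×171×193 mm, with a uniform wall and base thickness of 15 mm. The base is a full 573×171 slab on the floor; four walls sit on top of the base. The front and back walls (the −y and +y sides) span the full width; the two side walls fit between them.

The open box has a circular hole of radius 14 mm through its front wall, centred at (x = 406, z = 84).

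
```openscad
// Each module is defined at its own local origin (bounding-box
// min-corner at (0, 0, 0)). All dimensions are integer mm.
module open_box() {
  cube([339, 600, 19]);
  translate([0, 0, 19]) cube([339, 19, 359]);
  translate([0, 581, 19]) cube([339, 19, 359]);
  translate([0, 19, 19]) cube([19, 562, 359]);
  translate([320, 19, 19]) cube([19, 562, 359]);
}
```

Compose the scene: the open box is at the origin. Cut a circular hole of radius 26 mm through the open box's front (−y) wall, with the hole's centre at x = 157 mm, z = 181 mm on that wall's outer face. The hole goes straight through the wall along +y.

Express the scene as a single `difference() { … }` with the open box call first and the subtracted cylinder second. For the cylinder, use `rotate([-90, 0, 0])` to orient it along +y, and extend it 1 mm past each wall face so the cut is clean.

difference() {
  open_box();
  translate([157, -1, 181]) rotate([-90, 0, 0]) cylinder(h = 21, r = 26);
}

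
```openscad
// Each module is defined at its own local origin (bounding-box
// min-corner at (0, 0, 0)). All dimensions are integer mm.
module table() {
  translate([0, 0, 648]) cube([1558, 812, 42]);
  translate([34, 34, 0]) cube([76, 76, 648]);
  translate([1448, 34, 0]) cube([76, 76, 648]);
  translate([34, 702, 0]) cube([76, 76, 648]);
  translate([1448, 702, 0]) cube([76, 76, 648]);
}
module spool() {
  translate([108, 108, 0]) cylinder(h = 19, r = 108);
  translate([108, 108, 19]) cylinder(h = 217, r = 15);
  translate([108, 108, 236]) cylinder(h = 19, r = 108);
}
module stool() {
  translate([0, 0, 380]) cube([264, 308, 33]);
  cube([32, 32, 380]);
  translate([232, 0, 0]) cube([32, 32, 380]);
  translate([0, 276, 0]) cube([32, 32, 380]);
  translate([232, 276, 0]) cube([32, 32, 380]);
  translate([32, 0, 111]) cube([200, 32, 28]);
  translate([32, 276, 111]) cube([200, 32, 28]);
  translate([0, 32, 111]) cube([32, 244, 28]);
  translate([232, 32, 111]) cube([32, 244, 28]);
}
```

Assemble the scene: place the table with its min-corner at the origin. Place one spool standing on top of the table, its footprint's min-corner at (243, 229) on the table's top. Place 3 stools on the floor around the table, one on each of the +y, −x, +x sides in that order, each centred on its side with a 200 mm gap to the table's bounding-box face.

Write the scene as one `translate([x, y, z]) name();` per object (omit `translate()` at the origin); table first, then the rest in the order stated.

table();
translate([243, 229, 690]) spool();
translate([647, 1012, 0]) stool();
translate([-464, 252, 0]) stool();
translate([1758, 252, 0]) stool();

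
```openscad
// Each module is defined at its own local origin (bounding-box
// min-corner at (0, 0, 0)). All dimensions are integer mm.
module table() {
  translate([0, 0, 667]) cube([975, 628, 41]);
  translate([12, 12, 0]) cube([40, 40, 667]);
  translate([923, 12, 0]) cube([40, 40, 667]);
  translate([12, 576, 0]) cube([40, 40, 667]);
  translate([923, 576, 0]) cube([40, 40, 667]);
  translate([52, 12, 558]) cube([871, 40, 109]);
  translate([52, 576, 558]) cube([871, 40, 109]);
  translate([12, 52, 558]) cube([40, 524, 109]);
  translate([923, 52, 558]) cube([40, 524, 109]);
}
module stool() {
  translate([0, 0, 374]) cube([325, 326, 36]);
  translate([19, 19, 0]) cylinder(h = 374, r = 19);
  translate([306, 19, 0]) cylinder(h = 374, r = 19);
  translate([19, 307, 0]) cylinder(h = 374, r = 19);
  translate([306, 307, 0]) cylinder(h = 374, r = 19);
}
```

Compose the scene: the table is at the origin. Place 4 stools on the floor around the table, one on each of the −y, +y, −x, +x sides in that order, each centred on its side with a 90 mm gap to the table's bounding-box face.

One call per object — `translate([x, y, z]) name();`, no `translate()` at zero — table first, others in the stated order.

table();
translate([325, -416, 0]) stool();
translate([325, 718, 0]) stool();
translate([-415, 151, 0]) stool();
translate([1065, 151, 0]) stool();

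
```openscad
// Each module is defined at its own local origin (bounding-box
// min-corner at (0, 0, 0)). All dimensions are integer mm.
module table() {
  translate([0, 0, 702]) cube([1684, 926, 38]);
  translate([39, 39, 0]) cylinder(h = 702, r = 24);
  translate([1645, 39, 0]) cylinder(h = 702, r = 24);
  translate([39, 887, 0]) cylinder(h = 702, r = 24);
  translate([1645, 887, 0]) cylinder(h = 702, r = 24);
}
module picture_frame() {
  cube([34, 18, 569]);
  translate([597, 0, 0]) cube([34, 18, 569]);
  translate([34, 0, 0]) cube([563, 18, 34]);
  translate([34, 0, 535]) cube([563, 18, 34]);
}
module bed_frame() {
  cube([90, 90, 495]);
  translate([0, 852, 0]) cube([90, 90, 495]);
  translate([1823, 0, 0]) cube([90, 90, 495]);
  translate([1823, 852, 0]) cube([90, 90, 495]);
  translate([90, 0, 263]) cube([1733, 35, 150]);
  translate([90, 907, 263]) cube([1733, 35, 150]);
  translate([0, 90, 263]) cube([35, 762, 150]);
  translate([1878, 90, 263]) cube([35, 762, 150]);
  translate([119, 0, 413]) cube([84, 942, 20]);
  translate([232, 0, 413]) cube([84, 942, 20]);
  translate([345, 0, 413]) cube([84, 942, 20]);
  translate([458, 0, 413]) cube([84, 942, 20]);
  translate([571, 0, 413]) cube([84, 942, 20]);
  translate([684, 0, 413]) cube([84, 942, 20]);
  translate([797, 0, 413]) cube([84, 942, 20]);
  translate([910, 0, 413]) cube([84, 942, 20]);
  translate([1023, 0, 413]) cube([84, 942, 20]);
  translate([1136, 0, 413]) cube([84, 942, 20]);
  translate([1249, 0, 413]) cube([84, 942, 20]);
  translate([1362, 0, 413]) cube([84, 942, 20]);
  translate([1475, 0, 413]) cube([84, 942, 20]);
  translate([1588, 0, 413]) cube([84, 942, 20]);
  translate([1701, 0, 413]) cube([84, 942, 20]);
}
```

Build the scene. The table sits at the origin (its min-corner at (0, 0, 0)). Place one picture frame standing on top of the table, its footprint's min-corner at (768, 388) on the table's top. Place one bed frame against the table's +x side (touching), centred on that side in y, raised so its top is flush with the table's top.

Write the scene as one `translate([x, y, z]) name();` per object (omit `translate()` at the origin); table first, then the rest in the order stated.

table();
translate([768, 388, 740]) picture_frame();
translate([1684, -8, 245]) bed_frame();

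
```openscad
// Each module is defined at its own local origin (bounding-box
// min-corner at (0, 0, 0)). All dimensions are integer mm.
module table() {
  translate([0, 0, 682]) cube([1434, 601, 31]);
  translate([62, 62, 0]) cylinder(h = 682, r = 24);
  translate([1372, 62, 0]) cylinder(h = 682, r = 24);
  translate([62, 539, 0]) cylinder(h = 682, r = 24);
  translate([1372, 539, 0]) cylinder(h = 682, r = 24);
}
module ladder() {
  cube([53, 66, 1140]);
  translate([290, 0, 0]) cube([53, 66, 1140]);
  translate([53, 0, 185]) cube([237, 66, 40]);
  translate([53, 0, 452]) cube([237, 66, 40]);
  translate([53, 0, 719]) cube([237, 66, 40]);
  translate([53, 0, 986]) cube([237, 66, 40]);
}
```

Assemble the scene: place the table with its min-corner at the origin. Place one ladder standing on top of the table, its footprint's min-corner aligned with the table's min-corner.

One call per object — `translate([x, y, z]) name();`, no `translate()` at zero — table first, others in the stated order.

table();
translate([0, 0, 713]) ladder();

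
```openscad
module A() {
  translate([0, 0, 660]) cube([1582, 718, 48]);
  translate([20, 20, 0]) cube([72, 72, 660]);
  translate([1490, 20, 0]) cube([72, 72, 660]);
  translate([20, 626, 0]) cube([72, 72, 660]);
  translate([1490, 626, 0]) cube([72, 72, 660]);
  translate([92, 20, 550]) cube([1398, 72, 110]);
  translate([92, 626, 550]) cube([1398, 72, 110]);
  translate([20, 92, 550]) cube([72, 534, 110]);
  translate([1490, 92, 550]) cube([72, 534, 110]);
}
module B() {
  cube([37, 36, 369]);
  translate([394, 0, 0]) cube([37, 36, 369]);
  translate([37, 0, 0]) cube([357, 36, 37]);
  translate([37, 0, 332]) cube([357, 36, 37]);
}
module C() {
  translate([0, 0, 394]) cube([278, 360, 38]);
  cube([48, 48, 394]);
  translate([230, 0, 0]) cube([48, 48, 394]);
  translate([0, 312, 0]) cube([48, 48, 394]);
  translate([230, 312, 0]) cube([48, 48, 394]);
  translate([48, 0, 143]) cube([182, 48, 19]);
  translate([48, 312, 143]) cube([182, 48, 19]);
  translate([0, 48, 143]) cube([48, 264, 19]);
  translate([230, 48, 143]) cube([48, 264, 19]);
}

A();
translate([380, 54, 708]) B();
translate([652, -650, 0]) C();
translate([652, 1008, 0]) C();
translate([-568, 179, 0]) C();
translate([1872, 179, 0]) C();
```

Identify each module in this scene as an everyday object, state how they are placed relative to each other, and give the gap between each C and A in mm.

A is a table. B is a picture frame. C is a stool. The picture frame is on top of the table. Four stools sit around the table at the −y, +y, −x, +x sides. The gap between each stool and the table is 290 mm.

Each stool's nearest face is 290 mm from the table's bounding box.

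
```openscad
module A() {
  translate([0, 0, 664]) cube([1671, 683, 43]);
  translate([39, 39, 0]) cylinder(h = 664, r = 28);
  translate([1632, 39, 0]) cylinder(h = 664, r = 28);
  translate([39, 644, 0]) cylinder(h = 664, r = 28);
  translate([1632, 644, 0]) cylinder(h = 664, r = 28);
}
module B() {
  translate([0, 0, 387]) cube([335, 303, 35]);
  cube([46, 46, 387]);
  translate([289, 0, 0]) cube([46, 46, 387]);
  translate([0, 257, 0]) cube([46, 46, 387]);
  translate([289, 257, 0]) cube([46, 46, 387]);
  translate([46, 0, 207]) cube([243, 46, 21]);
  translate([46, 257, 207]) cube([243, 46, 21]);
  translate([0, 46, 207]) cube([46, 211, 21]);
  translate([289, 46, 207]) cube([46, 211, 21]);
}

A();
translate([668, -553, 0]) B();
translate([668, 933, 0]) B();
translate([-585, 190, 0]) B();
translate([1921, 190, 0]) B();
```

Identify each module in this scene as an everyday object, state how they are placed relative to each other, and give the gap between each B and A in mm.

Each stool's nearest face is 250 mm from the table's bounding box.

A is a table. B is a stool. Four stools sit around the table at the −y, +y, −x, +x sides. The gap between each stool and the table is 250 mm.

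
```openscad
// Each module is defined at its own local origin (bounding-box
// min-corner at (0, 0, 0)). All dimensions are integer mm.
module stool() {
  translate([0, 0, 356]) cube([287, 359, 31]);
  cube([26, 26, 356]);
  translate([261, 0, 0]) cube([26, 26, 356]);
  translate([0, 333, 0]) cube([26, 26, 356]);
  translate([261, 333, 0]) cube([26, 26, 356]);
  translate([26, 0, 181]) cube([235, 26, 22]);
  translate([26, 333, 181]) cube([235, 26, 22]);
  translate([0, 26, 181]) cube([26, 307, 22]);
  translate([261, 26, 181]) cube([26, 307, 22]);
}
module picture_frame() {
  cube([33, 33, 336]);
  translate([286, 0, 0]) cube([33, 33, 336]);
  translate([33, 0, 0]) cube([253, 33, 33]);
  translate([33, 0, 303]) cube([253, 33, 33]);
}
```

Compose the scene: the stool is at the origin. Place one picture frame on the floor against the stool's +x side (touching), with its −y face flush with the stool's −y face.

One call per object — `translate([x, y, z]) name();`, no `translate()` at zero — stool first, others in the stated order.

stool();
translate([287, 0, 0]) picture_frame();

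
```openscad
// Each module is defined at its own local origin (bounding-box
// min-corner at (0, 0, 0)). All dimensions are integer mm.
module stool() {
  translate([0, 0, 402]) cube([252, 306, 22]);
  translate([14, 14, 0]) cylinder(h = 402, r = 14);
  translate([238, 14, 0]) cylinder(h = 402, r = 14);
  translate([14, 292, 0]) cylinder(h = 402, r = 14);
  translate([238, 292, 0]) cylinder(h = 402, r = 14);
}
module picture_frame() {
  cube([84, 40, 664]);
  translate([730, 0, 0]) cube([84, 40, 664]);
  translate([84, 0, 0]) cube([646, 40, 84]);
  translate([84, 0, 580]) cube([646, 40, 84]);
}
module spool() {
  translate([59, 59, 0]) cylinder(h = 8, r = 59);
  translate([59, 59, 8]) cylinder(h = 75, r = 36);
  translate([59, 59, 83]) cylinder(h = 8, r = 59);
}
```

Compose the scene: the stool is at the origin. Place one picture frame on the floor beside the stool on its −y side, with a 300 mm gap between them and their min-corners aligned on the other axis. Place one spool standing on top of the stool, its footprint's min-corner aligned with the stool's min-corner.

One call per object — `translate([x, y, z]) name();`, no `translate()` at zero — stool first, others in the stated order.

stool();
translate([0, -340, 0]) picture_frame();
translate([0, 0, 424]) spool();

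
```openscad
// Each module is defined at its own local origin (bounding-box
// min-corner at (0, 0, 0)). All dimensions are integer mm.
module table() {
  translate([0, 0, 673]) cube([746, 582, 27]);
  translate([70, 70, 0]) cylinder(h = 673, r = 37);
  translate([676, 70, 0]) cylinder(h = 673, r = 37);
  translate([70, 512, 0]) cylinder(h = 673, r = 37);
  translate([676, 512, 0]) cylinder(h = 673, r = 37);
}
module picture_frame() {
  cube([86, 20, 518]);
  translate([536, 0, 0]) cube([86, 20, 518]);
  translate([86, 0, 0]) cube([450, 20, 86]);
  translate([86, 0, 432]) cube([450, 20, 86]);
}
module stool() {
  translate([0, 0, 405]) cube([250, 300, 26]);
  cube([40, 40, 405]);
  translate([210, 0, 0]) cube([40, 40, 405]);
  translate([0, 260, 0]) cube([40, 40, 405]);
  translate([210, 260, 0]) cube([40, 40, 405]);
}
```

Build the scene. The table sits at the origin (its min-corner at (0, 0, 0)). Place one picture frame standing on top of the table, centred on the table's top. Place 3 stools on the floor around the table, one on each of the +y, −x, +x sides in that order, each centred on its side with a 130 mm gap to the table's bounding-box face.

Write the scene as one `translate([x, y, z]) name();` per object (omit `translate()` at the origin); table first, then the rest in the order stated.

table();
translate([62, 281, 700]) picture_frame();
translate([248, 712, 0]) stool();
translate([-380, 141, 0]) stool();
translate([876, 141, 0]) stool();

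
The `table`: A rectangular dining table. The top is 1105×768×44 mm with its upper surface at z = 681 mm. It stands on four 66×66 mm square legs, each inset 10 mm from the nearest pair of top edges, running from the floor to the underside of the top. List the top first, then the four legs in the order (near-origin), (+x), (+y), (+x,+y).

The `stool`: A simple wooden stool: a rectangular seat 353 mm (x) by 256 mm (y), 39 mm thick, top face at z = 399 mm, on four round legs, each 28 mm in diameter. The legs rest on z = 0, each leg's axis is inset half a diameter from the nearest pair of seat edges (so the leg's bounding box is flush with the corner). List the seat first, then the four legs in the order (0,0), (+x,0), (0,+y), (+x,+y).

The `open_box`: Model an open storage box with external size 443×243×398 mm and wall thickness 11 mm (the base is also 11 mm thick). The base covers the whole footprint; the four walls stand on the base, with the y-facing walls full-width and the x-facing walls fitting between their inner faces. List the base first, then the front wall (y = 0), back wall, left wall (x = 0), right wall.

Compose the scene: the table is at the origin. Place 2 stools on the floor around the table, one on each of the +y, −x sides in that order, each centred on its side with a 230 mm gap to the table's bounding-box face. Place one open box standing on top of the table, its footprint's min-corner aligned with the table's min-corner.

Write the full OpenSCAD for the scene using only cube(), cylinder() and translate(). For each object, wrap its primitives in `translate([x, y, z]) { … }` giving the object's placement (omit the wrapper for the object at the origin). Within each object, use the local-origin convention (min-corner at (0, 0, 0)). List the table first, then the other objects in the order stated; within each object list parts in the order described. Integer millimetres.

translate([0, 0, 637]) cube([1105, 768, 44]);
translate([10, 10, 0]) cube([66, 66, 637]);
translate([1029, 10, 0]) cube([66, 66, 637]);
translate([10, 692, 0]) cube([66, 66, 637]);
translate([1029, 692, 0]) cube([66, 66, 637]);
translate([376, 998, 0]) {
  translate([0, 0, 360]) cube([353, 256, 39]);
  translate([14, 14, 0]) cylinder(h = 360, r = 14);
  translate([339, 14, 0]) cylinder(h = 360, r = 14);
  translate([14, 242, 0]) cylinder(h = 360, r = 14);
  translate([339, 242, 0]) cylinder(h = 360, r = 14);
}
translate([-583, 256, 0]) {
  translate([0, 0, 360]) cube([353, 256, 39]);
  translate([14, 14, 0]) cylinder(h = 360, r = 14);
  translate([339, 14, 0]) cylinder(h = 360, r = 14);
  translate([14, 242, 0]) cylinder(h = 360, r = 14);
  translate([339, 242, 0]) cylinder(h = 360, r = 14);
}
translate([0, 0, 681]) {
  cube([443, 243, 11]);
  translate([0, 0, 11]) cube([443, 11, 387]);
  translate([0, 232, 11]) cube([443, 11, 387]);
  translate([0, 11, 11]) cube([11, 221, 387]);
  translate([432, 11, 11]) cube([11, 221, 387]);
}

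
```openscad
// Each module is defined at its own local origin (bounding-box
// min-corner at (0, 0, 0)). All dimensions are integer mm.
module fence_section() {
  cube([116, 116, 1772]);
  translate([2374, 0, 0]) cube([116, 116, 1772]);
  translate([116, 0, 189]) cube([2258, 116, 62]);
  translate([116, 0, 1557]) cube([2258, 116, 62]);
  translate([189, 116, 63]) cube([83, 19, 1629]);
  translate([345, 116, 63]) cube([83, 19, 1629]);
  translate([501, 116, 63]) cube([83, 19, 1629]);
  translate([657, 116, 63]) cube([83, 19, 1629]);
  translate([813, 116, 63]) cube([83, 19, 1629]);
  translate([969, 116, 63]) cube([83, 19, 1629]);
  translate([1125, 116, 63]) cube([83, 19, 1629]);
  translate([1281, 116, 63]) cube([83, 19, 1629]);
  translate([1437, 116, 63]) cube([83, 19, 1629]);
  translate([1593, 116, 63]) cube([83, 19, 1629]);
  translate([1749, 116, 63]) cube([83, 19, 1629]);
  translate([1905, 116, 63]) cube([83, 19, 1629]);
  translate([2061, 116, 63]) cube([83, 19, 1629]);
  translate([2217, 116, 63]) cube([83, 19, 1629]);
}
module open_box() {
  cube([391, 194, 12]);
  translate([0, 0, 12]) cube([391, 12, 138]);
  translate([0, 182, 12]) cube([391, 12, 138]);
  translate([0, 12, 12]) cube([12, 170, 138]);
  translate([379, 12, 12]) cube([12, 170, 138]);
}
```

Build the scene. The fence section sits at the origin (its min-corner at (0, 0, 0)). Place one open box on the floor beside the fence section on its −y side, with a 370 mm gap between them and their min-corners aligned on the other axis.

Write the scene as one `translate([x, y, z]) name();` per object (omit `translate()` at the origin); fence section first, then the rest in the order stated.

fence_section();
translate([0, -564, 0]) open_box();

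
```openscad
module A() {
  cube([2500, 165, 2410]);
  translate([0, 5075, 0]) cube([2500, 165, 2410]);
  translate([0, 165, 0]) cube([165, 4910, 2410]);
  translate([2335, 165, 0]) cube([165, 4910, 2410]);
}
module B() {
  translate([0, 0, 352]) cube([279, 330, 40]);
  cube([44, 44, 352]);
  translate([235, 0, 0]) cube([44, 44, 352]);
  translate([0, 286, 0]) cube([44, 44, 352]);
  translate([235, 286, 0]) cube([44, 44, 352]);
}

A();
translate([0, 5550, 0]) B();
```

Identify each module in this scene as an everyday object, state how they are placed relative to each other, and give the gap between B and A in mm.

The stool's nearest face is 310 mm from the house frame's +y face.

A is a house frame. B is a stool. The stool is on the floor beside the house frame on its +y side. The gap between the stool and the house frame is 310 mm.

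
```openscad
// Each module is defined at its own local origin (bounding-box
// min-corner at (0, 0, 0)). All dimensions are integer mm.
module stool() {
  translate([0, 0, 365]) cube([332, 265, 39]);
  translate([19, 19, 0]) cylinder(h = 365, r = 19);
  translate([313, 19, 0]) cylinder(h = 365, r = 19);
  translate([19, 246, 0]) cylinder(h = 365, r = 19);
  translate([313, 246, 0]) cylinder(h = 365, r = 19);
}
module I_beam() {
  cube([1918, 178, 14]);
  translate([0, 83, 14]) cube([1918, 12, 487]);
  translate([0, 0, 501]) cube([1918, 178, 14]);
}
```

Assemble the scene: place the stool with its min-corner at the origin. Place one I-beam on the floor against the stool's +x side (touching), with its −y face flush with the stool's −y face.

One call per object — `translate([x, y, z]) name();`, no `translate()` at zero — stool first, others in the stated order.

stool();
translate([332, 0, 0]) I_beam();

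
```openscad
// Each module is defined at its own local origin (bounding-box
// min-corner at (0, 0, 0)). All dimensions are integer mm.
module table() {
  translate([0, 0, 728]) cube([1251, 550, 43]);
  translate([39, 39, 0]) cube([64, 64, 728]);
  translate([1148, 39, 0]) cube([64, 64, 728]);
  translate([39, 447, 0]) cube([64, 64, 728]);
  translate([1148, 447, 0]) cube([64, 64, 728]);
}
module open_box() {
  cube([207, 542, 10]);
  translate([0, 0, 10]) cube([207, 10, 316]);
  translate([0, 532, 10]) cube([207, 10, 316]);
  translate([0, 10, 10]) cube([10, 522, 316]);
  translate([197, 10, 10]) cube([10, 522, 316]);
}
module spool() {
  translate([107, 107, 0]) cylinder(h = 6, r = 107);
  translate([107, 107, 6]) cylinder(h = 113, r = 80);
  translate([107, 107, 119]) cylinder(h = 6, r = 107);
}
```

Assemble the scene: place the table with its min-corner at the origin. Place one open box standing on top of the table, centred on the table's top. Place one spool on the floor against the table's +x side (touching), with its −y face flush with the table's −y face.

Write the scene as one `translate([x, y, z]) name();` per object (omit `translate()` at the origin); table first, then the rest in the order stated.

table();
translate([522, 4, 771]) open_box();
translate([1251, 0, 0]) spool();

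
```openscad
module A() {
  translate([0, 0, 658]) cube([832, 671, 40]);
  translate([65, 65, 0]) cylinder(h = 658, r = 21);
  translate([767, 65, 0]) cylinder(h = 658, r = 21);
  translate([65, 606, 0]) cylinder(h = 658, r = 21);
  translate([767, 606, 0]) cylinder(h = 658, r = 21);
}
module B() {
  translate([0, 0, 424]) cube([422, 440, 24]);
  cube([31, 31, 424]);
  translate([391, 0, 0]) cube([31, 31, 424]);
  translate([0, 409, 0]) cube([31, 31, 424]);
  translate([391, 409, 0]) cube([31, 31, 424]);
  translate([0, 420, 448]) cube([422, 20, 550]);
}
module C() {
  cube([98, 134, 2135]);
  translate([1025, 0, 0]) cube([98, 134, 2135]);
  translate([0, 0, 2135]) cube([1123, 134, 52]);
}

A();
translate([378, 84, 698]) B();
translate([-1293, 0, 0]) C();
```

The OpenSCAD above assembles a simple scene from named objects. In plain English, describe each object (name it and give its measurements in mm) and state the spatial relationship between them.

A is a rectangular dining table. The top is 832×671×40 mm with its upper surface at z = 698 mm. It stands on four round legs of 42 mm diameter, each leg's bounding box inset 44 mm from the nearest pair of top edges, running from the floor to the underside of the top.

B is a chair: 422×440 mm seat, 24 mm thick, top at z = 448 mm, on four 31 mm square corner legs flush with the seat edges. A 20 mm thick backrest slab spans the full seat width, extending 550 mm above the seat top, its back face flush with the seat's +y edge.

C is a rectangular door frame: two vertical jambs of 98×134 mm section, 2135 mm tall, with a clear opening 927 mm wide between their inner faces. A header 52 mm tall and 134 mm deep lies on top of the jambs and spans the full outside width.

The chair is on top of the table. The door frame is on the floor beside the table on its −x side.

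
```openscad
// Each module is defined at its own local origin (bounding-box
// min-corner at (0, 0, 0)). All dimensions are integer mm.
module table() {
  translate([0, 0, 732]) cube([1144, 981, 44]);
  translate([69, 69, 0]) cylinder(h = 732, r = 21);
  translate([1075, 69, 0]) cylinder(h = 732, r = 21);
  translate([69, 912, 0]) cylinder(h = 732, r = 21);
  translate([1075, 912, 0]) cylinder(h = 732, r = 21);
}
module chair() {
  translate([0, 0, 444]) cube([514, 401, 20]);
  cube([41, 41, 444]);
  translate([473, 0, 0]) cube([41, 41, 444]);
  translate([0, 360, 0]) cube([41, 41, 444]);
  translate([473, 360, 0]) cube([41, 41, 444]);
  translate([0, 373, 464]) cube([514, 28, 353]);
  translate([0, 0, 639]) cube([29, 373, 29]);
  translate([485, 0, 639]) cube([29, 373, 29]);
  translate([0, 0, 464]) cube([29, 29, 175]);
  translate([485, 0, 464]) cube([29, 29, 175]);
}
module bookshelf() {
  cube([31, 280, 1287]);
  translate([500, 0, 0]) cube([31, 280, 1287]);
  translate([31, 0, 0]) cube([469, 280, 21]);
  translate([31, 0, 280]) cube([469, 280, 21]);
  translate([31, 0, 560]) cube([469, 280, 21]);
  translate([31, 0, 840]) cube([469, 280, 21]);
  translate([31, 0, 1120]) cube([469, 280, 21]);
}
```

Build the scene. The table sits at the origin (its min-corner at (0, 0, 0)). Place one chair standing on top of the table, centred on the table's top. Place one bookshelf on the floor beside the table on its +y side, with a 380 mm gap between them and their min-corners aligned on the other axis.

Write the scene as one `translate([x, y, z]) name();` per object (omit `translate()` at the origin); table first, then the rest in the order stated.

table();
translate([315, 290, 776]) chair();
translate([0, 1361, 0]) bookshelf();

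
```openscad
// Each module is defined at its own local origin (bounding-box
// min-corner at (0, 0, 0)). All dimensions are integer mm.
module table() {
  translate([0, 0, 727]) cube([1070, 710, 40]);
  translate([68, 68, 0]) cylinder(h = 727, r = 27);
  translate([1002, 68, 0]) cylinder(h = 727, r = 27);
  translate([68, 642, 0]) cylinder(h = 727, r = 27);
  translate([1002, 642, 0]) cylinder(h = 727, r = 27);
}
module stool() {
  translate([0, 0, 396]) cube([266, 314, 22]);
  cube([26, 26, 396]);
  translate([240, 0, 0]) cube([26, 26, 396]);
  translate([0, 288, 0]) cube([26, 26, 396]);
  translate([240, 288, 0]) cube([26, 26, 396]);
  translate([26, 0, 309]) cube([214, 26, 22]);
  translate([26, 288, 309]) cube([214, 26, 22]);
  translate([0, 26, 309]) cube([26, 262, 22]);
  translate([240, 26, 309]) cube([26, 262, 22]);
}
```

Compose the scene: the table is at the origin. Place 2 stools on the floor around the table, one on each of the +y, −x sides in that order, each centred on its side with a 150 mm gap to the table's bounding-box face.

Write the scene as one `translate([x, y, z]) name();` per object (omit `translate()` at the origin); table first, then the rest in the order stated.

table();
translate([402, 860, 0]) stool();
translate([-416, 198, 0]) stool();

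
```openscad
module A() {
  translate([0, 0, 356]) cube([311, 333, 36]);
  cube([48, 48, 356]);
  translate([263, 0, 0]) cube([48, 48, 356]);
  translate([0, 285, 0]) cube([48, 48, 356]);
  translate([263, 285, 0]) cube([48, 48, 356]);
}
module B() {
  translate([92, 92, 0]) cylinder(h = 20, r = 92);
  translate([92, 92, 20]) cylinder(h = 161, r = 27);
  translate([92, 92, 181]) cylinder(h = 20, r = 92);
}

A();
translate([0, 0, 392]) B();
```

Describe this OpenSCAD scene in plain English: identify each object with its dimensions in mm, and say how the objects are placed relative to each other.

A is a four-legged stool. The seat is a 311×333×36 mm slab whose top surface is at z = 392 mm; four square legs, each 48×48 mm in cross-section, run from the floor (z = 0) to the underside of the seat, each flush with a corner of the seat.

B is a spool: two coaxial disc flanges of radius 92 mm and thickness 20 mm, joined by a core cylinder of radius 27 mm and height 161 mm. The lower flange rests on z = 0 and the three cylinders share a vertical axis.

The spool is on top of the stool.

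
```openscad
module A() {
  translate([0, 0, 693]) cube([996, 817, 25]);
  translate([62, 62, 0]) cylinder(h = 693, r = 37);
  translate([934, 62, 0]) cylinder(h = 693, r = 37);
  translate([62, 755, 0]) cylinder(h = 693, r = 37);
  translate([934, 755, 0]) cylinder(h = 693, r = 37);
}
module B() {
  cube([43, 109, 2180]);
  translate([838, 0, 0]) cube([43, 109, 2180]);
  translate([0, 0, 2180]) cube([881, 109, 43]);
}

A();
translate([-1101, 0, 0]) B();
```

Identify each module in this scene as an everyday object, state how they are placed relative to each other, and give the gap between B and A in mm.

A is a table. B is a door frame. The door frame is on the floor beside the table on its −x side. The gap between the door frame and the table is 220 mm.

The door frame's nearest face is 220 mm from the table's −x face.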